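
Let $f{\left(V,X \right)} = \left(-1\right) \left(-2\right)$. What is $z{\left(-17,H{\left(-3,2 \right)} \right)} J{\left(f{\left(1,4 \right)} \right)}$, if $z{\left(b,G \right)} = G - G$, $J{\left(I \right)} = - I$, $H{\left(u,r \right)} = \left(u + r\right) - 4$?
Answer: $0$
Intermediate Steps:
$f{\left(V,X \right)} = 2$
$H{\left(u,r \right)} = -4 + r + u$ ($H{\left(u,r \right)} = \left(r + u\right) - 4 = -4 + r + u$)
$z{\left(b,G \right)} = 0$
$z{\left(-17,H{\left(-3,2 \right)} \right)} J{\left(f{\left(1,4 \right)} \right)} = 0 \left(\left(-1\right) 2\right) = 0 \left(-2\right) = 0$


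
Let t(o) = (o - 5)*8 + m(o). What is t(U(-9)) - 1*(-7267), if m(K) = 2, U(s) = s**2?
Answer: 7877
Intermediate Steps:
t(o) = -38 + 8*o (t(o) = (o - 5)*8 + 2 = (-5 + o)*8 + 2 = (-40 + 8*o) + 2 = -38 + 8*o)
t(U(-9)) - 1*(-7267) = (-38 + 8*(-9)**2) - 1*(-7267) = (-38 + 8*81) + 7267 = (-38 + 648) + 7267 = 610 + 7267 = 7877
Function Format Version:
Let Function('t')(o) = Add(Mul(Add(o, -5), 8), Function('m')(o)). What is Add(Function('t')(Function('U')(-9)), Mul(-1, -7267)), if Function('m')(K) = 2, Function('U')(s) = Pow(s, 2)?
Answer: 7877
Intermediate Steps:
Function('t')(o) = Add(-38, Mul(8, o)) (Function('t')(o) = Add(Mul(Add(o, -5), 8), 2) = Add(Mul(Add(-5, o), 8), 2) = Add(Add(-40, Mul(8, o)), 2) = Add(-38, Mul(8, o)))
Add(Function('t')(Function('U')(-9)), Mul(-1, -7267)) = Add(Add(-38, Mul(8, Pow(-9, 2))), Mul(-1, -7267)) = Add(Add(-38, Mul(8, 81)), 7267) = Add(Add(-38, 648), 7267) = Add(610, 7267) = 7877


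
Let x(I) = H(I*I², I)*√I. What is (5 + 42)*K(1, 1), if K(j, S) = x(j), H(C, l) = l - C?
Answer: 0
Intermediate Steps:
x(I) = √I*(I - I³) (x(I) = (I - I*I²)*√I = (I - I³)*√I = √I*(I - I³))
K(j, S) = j^(3/2)*(1 - j²)
(5 + 42)*K(1, 1) = (5 + 42)*(1^(3/2)*(1 - 1*1²)) = 47*(1*(1 - 1*1)) = 47*(1*(1 - 1)) = 47*(1*0) = 47*0 = 0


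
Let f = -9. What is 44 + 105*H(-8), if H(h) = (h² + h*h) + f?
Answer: 12539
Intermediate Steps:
H(h) = -9 + 2*h² (H(h) = (h² + h*h) - 9 = (h² + h²) - 9 = 2*h² - 9 = -9 + 2*h²)
44 + 105*H(-8) = 44 + 105*(-9 + 2*(-8)²) = 44 + 105*(-9 + 2*64) = 44 + 105*(-9 + 128) = 44 + 105*119 = 44 + 12495 = 12539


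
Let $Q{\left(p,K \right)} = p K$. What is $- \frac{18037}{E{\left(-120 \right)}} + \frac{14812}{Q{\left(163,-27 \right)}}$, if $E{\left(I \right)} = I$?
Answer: $\frac{25867799}{176040} \approx 146.94$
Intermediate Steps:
$Q{\left(p,K \right)} = K p$
$- \frac{18037}{E{\left(-120 \right)}} + \frac{14812}{Q{\left(163,-27 \right)}} = - \frac{18037}{-120} + \frac{14812}{\left(-27\right) 163} = \left(-18037\right) \left(- \frac{1}{120}\right) + \frac{14812}{-4401} = \frac{18037}{120} + 14812 \left(- \frac{1}{4401}\right) = \frac{18037}{120} - \frac{14812}{4401} = \frac{25867799}{176040}$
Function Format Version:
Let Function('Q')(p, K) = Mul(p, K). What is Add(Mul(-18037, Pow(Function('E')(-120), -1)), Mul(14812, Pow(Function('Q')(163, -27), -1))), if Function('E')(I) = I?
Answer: Rational(25867799, 176040) ≈ 146.94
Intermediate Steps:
Function('Q')(p, K) = Mul(K, p)
Add(Mul(-18037, Pow(Function('E')(-120), -1)), Mul(14812, Pow(Function('Q')(163, -27), -1))) = Add(Mul(-18037, Pow(-120, -1)), Mul(14812, Pow(Mul(-27, 163), -1))) = Add(Mul(-18037, Rational(-1, 120)), Mul(14812, Pow(-4401, -1))) = Add(Rational(18037, 120), Mul(14812, Rational(-1, 4401))) = Add(Rational(18037, 120), Rational(-14812, 4401)) = Rational(25867799, 176040)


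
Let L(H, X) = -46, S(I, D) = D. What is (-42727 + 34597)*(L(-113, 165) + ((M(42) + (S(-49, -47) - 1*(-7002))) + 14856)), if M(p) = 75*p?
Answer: -202558950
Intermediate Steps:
(-42727 + 34597)*(L(-113, 165) + ((M(42) + (S(-49, -47) - 1*(-7002))) + 14856)) = (-42727 + 34597)*(-46 + ((75*42 + (-47 - 1*(-7002))) + 14856)) = -8130*(-46 + ((3150 + (-47 + 7002)) + 14856)) = -8130*(-46 + ((3150 + 6955) + 14856)) = -8130*(-46 + (10105 + 14856)) = -8130*(-46 + 24961) = -8130*24915 = -202558950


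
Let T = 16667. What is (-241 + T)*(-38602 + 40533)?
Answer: 31718606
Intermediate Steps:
(-241 + T)*(-38602 + 40533) = (-241 + 16667)*(-38602 + 40533) = 16426*1931 = 31718606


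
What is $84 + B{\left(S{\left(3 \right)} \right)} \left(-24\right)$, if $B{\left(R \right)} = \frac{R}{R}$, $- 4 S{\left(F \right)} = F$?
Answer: $60$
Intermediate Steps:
$S{\left(F \right)} = - \frac{F}{4}$
$B{\left(R \right)} = 1$
$84 + B{\left(S{\left(3 \right)} \right)} \left(-24\right) = 84 + 1 \left(-24\right) = 84 - 24 = 60$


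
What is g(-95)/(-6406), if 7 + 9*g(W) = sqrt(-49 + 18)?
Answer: 7/57654 - I*sqrt(31)/57654 ≈ 0.00012141 - 9.6572e-5*I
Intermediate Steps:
g(W) = -7/9 + I*sqrt(31)/9 (g(W) = -7/9 + sqrt(-49 + 18)/9 = -7/9 + sqrt(-31)/9 = -7/9 + (I*sqrt(31))/9 = -7/9 + I*sqrt(31)/9)
g(-95)/(-6406) = (-7/9 + I*sqrt(31)/9)/(-6406) = (-7/9 + I*sqrt(31)/9)*(-1/6406) = 7/57654 - I*sqrt(31)/57654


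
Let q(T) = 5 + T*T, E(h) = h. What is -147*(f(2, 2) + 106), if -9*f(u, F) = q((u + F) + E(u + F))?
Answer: -14455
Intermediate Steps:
q(T) = 5 + T²
f(u, F) = -5/9 - (2*F + 2*u)²/9 (f(u, F) = -(5 + ((u + F) + (u + F))²)/9 = -(5 + ((F + u) + (F + u))²)/9 = -(5 + (2*F + 2*u)²)/9 = -5/9 - (2*F + 2*u)²/9)
-147*(f(2, 2) + 106) = -147*((-5/9 - 4*(2 + 2)²/9) + 106) = -147*((-5/9 - 4/9*4²) + 106) = -147*((-5/9 - 4/9*16) + 106) = -147*((-5/9 - 64/9) + 106) = -147*(-23/3 + 106) = -147*295/3 = -14455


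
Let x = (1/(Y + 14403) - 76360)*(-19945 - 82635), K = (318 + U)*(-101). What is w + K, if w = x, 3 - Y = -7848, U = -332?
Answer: 87157904599888/11127 ≈ 7.8330e+9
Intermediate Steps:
Y = 7851 (Y = 3 - 1*(-7848) = 3 + 7848 = 7851)
K = 1414 (K = (318 - 332)*(-101) = -14*(-101) = 1414)
x = 87157888866310/11127 (x = (1/(7851 + 14403) - 76360)*(-19945 - 82635) = (1/22254 - 76360)*(-102580) = -1699315439/22254*(-102580) = 87157888866310/11127 ≈ 7.8330e+9)
w = 87157888866310/11127 ≈ 7.8330e+9
w + K = 87157888866310/11127 + 1414 = 87157904599888/11127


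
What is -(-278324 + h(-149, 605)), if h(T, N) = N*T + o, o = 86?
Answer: 368383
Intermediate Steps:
h(T, N) = 86 + N*T (h(T, N) = N*T + 86 = 86 + N*T)
-(-278324 + h(-149, 605)) = -(-278324 + (86 + 605*(-149))) = -(-278324 + (86 - 90145)) = -(-278324 - 90059) = -1*(-368383) = 368383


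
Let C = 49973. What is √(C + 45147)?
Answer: 4*√5945 ≈ 308.42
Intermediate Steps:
√(C + 45147) = √(49973 + 45147) = √95120 = 4*√5945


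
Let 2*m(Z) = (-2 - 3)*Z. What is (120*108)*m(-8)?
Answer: 259200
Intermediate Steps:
m(Z) = -5*Z/2 (m(Z) = ((-2 - 3)*Z)/2 = (-5*Z)/2 = -5*Z/2)
(120*108)*m(-8) = (120*108)*(-5/2*(-8)) = 12960*20 = 259200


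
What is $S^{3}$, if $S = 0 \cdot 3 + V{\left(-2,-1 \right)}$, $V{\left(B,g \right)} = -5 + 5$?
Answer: $0$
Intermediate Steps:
$V{\left(B,g \right)} = 0$
$S = 0$ ($S = 0 \cdot 3 + 0 = 0 + 0 = 0$)
$S^{3} = 0^{3} = 0$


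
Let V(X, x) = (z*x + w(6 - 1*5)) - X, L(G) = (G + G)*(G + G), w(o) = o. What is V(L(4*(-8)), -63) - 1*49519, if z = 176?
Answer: -64702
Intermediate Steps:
L(G) = 4*G² (L(G) = (2*G)*(2*G) = 4*G²)
V(X, x) = 1 - X + 176*x (V(X, x) = (176*x + (6 - 1*5)) - X = (176*x + (6 - 5)) - X = (176*x + 1) - X = (1 + 176*x) - X = 1 - X + 176*x)
V(L(4*(-8)), -63) - 1*49519 = (1 - 4*(4*(-8))² + 176*(-63)) - 1*49519 = (1 - 4*(-32)² - 11088) - 49519 = (1 - 4*1024 - 11088) - 49519 = (1 - 1*4096 - 11088) - 49519 = (1 - 4096 - 11088) - 49519 = -15183 - 49519 = -64702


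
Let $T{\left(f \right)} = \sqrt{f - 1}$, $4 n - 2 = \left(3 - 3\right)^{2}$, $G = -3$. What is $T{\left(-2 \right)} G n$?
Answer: $- \frac{3 i \sqrt{3}}{2} \approx - 2.5981 i$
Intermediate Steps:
$n = \frac{1}{2}$ ($n = \frac{1}{2} + \frac{\left(3 - 3\right)^{2}}{4} = \frac{1}{2} + \frac{0^{2}}{4} = \frac{1}{2} + \frac{1}{4} \cdot 0 = \frac{1}{2} + 0 = \frac{1}{2} \approx 0.5$)
$T{\left(f \right)} = \sqrt{-1 + f}$
$T{\left(-2 \right)} G n = \sqrt{-1 - 2} \left(-3\right) \frac{1}{2} = \sqrt{-3} \left(-3\right) \frac{1}{2} = i \sqrt{3} \left(-3\right) \frac{1}{2} = - 3 i \sqrt{3} \cdot \frac{1}{2} = - \frac{3 i \sqrt{3}}{2}$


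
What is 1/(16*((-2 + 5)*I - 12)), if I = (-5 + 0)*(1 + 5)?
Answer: -1/1632 ≈ -0.00061275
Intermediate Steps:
I = -30 (I = -5*6 = -30)
1/(16*((-2 + 5)*I - 12)) = 1/(16*((-2 + 5)*(-30) - 12)) = 1/(16*(3*(-30) - 12)) = 1/(16*(-90 - 12)) = 1/(16*(-102)) = 1/(-1632) = -1/1632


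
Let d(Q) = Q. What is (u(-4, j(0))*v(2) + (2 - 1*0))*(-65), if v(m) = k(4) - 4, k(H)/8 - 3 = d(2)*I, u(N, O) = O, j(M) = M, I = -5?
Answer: -130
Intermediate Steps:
k(H) = -56 (k(H) = 24 + 8*(2*(-5)) = 24 + 8*(-10) = 24 - 80 = -56)
v(m) = -60 (v(m) = -56 - 4 = -60)
(u(-4, j(0))*v(2) + (2 - 1*0))*(-65) = (0*(-60) + (2 - 1*0))*(-65) = (0 + (2 + 0))*(-65) = (0 + 2)*(-65) = 2*(-65) = -130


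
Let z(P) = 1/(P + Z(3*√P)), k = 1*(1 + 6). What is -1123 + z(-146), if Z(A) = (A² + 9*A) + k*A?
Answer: 3*(-546527*I - 17968*√146)/(4*(12*√146 + 365*I)) ≈ -1123.0 - 0.00023508*I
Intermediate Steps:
k = 7 (k = 1*7 = 7)
Z(A) = A² + 16*A (Z(A) = (A² + 9*A) + 7*A = A² + 16*A)
z(P) = 1/(P + 3*√P*(16 + 3*√P)) (z(P) = 1/(P + (3*√P)*(16 + 3*√P)) = 1/(P + 3*√P*(16 + 3*√P)))
-1123 + z(-146) = -1123 + 1/(2*(5*(-146) + 24*√(-146))) = -1123 + 1/(2*(-730 + 24*(I*√146))) = -1123 + 1/(2*(-730 + 24*I*√146))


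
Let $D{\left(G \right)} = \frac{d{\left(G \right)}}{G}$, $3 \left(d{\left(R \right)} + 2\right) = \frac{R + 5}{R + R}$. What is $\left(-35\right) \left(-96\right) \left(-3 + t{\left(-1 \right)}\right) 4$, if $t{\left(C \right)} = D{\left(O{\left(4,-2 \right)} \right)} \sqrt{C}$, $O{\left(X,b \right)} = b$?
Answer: $-40320 + 15120 i \approx -40320.0 + 15120.0 i$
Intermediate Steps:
$d{\left(R \right)} = -2 + \frac{5 + R}{6 R}$ ($d{\left(R \right)} = -2 + \frac{\left(R + 5\right) \frac{1}{R + R}}{3} = -2 + \frac{\left(5 + R\right) \frac{1}{2 R}}{3} = -2 + \frac{\frac{1}{2} \frac{1}{R} \left(5 + R\right)}{3} = -2 + \frac{5 + R}{6 R}$)
$D{\left(G \right)} = \frac{5 - 11 G}{6 G^{2}}$ ($D{\left(G \right)} = \frac{\frac{1}{6} \frac{1}{G} \left(5 - 11 G\right)}{G} = \frac{5 - 11 G}{6 G^{2}}$)
$t{\left(C \right)} = \frac{9 \sqrt{C}}{8}$ ($t{\left(C \right)} = \frac{5 - -22}{6 \cdot 4} \sqrt{C} = \frac{1}{6} \cdot \frac{1}{4} \left(5 + 22\right) \sqrt{C} = \frac{1}{6} \cdot \frac{1}{4} \cdot 27 \sqrt{C} = \frac{9 \sqrt{C}}{8}$)
$\left(-35\right) \left(-96\right) \left(-3 + t{\left(-1 \right)}\right) 4 = \left(-35\right) \left(-96\right) \left(-3 + \frac{9 \sqrt{-1}}{8}\right) 4 = 3360 \left(-3 + \frac{9 i}{8}\right) 4 = 3360 \left(-12 + \frac{9 i}{2}\right) = -40320 + 15120 i$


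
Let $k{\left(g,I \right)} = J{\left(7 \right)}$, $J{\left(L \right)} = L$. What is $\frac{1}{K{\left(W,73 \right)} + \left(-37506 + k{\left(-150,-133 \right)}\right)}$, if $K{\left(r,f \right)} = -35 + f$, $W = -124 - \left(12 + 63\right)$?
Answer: $- \frac{1}{37461} \approx -2.6694 \cdot 10^{-5}$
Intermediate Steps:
$k{\left(g,I \right)} = 7$
$W = -199$ ($W = -124 - 75 = -199$)
$\frac{1}{K{\left(W,73 \right)} + \left(-37506 + k{\left(-150,-133 \right)}\right)} = \frac{1}{\left(-35 + 73\right) + \left(-37506 + 7\right)} = \frac{1}{38 - 37499} = \frac{1}{-37461} = - \frac{1}{37461}$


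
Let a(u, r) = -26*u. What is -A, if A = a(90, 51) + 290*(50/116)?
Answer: 2215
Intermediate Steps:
A = -2215 (A = -26*90 + 290*(50/116) = -2340 + 290*(50*(1/116)) = -2340 + 290*(25/58) = -2340 + 125 = -2215)
-A = -1*(-2215) = 2215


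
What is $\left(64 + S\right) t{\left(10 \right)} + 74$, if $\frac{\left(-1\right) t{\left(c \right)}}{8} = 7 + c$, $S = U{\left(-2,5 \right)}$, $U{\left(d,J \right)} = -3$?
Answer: $-8222$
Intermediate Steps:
$S = -3$
$t{\left(c \right)} = -56 - 8 c$ ($t{\left(c \right)} = - 8 \left(7 + c\right) = -56 - 8 c$)
$\left(64 + S\right) t{\left(10 \right)} + 74 = \left(64 - 3\right) \left(-56 - 80\right) + 74 = 61 \left(-56 - 80\right) + 74 = 61 \left(-136\right) + 74 = -8296 + 74 = -8222$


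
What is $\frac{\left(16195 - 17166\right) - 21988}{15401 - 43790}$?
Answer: $\frac{7653}{9463} \approx 0.80873$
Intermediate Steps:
$\frac{\left(16195 - 17166\right) - 21988}{15401 - 43790} = \frac{-971 - 21988}{-28389} = \left(-22959\right) \left(- \frac{1}{28389}\right) = \frac{7653}{9463}$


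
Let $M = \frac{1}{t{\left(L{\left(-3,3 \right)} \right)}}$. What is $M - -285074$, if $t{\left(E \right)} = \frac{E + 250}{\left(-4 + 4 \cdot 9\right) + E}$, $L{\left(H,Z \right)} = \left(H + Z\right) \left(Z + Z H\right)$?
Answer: $\frac{35634266}{125} \approx 2.8507 \cdot 10^{5}$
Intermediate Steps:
$L{\left(H,Z \right)} = \left(H + Z\right) \left(Z + H Z\right)$
$t{\left(E \right)} = \frac{250 + E}{32 + E}$ ($t{\left(E \right)} = \frac{250 + E}{\left(-4 + 36\right) + E} = \frac{250 + E}{32 + E}$)
$M = \frac{16}{125}$ ($M = \frac{1}{\frac{1}{32 + 3 \left(-3 + 3 + \left(-3\right)^{2} - 9\right)} \left(250 + 3 \left(-3 + 3 + \left(-3\right)^{2} - 9\right)\right)} = \frac{1}{\frac{1}{32 + 3 \left(-3 + 3 + 9 - 9\right)} \left(250 + 3 \left(-3 + 3 + 9 - 9\right)\right)} = \frac{1}{\frac{1}{32 + 3 \cdot 0} \left(250 + 3 \cdot 0\right)} = \frac{1}{\frac{1}{32 + 0} \left(250 + 0\right)} = \frac{1}{\frac{1}{32} \cdot 250} = \frac{1}{\frac{125}{16}} = \frac{16}{125} \approx 0.128$)
$M - -285074 = \frac{16}{125} - -285074 = \frac{16}{125} + 285074 = \frac{35634266}{125}$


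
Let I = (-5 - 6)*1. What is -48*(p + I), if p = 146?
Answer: -6480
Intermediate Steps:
I = -11 (I = -11*1 = -11)
-48*(p + I) = -48*(146 - 11) = -48*135 = -6480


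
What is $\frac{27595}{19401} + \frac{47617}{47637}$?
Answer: $\frac{746120144}{308068479} \approx 2.4219$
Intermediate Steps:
$\frac{27595}{19401} + \frac{47617}{47637} = \frac{746120144}{308068479}$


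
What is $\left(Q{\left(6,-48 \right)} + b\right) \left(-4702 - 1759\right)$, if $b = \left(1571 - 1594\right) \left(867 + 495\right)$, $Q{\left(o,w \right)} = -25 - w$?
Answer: $202248683$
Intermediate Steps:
$b = -31326$ ($b = \left(-23\right) 1362 = -31326$)
$\left(Q{\left(6,-48 \right)} + b\right) \left(-4702 - 1759\right) = \left(\left(-25 - -48\right) - 31326\right) \left(-4702 - 1759\right) = \left(\left(-25 + 48\right) - 31326\right) \left(-6461\right) = \left(23 - 31326\right) \left(-6461\right) = \left(-31303\right) \left(-6461\right) = 202248683$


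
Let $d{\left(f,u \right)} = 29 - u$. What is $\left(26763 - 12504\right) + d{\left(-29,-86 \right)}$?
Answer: $14374$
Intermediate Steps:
$\left(26763 - 12504\right) + d{\left(-29,-86 \right)} = \left(26763 - 12504\right) + \left(29 - -86\right) = 14259 + \left(29 + 86\right) = 14259 + 115 = 14374$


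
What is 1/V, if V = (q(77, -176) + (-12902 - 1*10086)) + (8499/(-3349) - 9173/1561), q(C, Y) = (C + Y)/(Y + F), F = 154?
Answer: -10455578/240393751595 ≈ -4.3494e-5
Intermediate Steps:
q(C, Y) = (C + Y)/(154 + Y) (q(C, Y) = (C + Y)/(Y + 154) = (C + Y)/(154 + Y))
V = -240393751595/10455578 (V = ((77 - 176)/(154 - 176) + (-12902 - 1*10086)) + (8499/(-3349) - 9173/1561) = (-99/(-22) + (-12902 - 10086)) + (8499*(-1/3349) - 9173*1/1561) = (-1/22*(-99) - 22988) + (-8499/3349 - 9173/1561) = (9/2 - 22988) - 43987316/5227789 = -45967/2 - 43987316/5227789 = -240393751595/10455578 ≈ -22992.)
1/V = 1/(-240393751595/10455578) = -10455578/240393751595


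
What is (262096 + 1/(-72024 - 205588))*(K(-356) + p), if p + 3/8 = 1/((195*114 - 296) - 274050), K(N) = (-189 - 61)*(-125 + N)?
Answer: 4411768975806932926161/139980853984 ≈ 3.1517e+10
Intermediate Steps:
K(N) = 31250 - 250*N (K(N) = -250*(-125 + N) = 31250 - 250*N)
p = -189089/504232 (p = -3/8 + 1/((195*114 - 296) - 274050) = -3/8 + 1/((22230 - 296) - 274050) = -3/8 + 1/(21934 - 274050) = -3/8 + 1/(-252116) = -3/8 - 1/252116 = -189089/504232 ≈ -0.37500)
(262096 + 1/(-72024 - 205588))*(K(-356) + p) = (262096 + 1/(-72024 - 205588))*((31250 - 250*(-356)) - 189089/504232) = (262096 + 1/(-277612))*((31250 + 89000) - 189089/504232) = (262096 - 1/277612)*(120250 - 189089/504232) = (72760994751/277612)*(60633708911/504232) = 4411768975806932926161/139980853984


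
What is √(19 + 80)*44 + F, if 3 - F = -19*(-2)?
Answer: -35 + 132*√11 ≈ 402.79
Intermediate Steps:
F = -35 (F = 3 - (-19)*(-2) = 3 - 1*38 = 3 - 38 = -35)
√(19 + 80)*44 + F = √(19 + 80)*44 - 35 = √99*44 - 35 = (3*√11)*44 - 35 = 132*√11 - 35 = -35 + 132*√11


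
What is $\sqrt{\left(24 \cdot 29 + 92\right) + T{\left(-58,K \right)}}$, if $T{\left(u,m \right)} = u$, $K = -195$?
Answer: $\sqrt{730} \approx 27.019$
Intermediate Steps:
$\sqrt{\left(24 \cdot 29 + 92\right) + T{\left(-58,K \right)}} = \sqrt{\left(24 \cdot 29 + 92\right) - 58} = \sqrt{\left(696 + 92\right) - 58} = \sqrt{788 - 58} = \sqrt{730}$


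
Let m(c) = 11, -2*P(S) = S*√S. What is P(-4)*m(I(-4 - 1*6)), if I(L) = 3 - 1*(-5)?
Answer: 44*I ≈ 44.0*I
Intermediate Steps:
P(S) = -S^(3/2)/2 (P(S) = -S*√S/2 = -S^(3/2)/2)
I(L) = 8 (I(L) = 3 + 5 = 8)
P(-4)*m(I(-4 - 1*6)) = -(-4)*I*11 = (4*I)*11 = 44*I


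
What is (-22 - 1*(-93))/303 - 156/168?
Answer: -2945/4242 ≈ -0.69425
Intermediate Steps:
(-22 - 1*(-93))/303 - 156/168 = (-22 + 93)*(1/303) - 156*1/168 = 71*(1/303) - 13/14 = 71/303 - 13/14 = -2945/4242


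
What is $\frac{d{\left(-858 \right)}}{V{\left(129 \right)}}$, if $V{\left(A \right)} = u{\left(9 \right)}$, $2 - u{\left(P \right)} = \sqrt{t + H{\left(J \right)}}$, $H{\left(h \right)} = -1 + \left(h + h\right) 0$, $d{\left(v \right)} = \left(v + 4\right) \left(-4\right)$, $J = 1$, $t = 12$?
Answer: $-976 - 488 \sqrt{11} \approx -2594.5$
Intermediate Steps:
$d{\left(v \right)} = -16 - 4 v$ ($d{\left(v \right)} = \left(4 + v\right) \left(-4\right) = -16 - 4 v$)
$H{\left(h \right)} = -1$ ($H{\left(h \right)} = -1 + 2 h 0 = -1 + 0 = -1$)
$u{\left(P \right)} = 2 - \sqrt{11}$ ($u{\left(P \right)} = 2 - \sqrt{12 - 1} = 2 - \sqrt{11}$)
$V{\left(A \right)} = 2 - \sqrt{11}$
$\frac{d{\left(-858 \right)}}{V{\left(129 \right)}} = \frac{-16 - -3432}{2 - \sqrt{11}} = \frac{-16 + 3432}{2 - \sqrt{11}} = \frac{3416}{2 - \sqrt{11}}$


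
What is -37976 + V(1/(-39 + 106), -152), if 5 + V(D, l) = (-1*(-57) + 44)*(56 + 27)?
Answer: -29598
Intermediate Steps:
V(D, l) = 8378 (V(D, l) = -5 + (-1*(-57) + 44)*(56 + 27) = -5 + (57 + 44)*83 = -5 + 101*83 = -5 + 8383 = 8378)
-37976 + V(1/(-39 + 106), -152) = -37976 + 8378 = -29598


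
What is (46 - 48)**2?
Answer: 4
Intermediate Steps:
(46 - 48)**2 = (-2)**2 = 4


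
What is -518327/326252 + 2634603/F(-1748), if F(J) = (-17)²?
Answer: 859394701453/94286828 ≈ 9114.7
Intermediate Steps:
F(J) = 289
-518327/326252 + 2634603/F(-1748) = -518327/326252 + 2634603/289 = 859394701453/94286828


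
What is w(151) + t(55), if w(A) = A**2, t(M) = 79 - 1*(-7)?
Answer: 22887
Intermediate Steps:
t(M) = 86 (t(M) = 79 + 7 = 86)
w(151) + t(55) = 151**2 + 86 = 22801 + 86 = 22887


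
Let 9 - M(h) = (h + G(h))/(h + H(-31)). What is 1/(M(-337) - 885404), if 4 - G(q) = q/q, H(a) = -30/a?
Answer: -10417/9223170069 ≈ -1.1294e-6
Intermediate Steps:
G(q) = 3 (G(q) = 4 - q/q = 4 - 1*1 = 4 - 1 = 3)
M(h) = 9 - (3 + h)/(30/31 + h) (M(h) = 9 - (h + 3)/(h - 30/(-31)) = 9 - (3 + h)/(h - 30*(-1/31)) = 9 - (3 + h)/(h + 30/31) = 9 - (3 + h)/(30/31 + h))
1/(M(-337) - 885404) = 1/((177 + 248*(-337))/(30 + 31*(-337)) - 885404) = 1/((177 - 83576)/(30 - 10447) - 885404) = 1/(-83399/(-10417) - 885404) = 1/(-1/10417*(-83399) - 885404) = 1/(83399/10417 - 885404) = 1/(-9223170069/10417) = -10417/9223170069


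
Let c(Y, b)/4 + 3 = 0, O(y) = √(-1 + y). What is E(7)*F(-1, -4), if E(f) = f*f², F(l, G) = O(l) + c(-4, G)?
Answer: -4116 + 343*I*√2 ≈ -4116.0 + 485.08*I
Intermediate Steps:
c(Y, b) = -12 (c(Y, b) = -12 + 4*0 = -12 + 0 = -12)
F(l, G) = -12 + √(-1 + l) (F(l, G) = √(-1 + l) - 12 = -12 + √(-1 + l))
E(f) = f³
E(7)*F(-1, -4) = 7³*(-12 + √(-1 - 1)) = 343*(-12 + √(-2)) = 343*(-12 + I*√2) = -4116 + 343*I*√2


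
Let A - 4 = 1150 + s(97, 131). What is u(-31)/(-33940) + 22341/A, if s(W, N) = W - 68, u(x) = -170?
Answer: 75845465/4015102 ≈ 18.890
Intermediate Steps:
s(W, N) = -68 + W
A = 1183 (A = 4 + (1150 + (-68 + 97)) = 4 + (1150 + 29) = 4 + 1179 = 1183)
u(-31)/(-33940) + 22341/A = -170/(-33940) + 22341/1183 = -170*(-1/33940) + 22341*(1/1183) = 17/3394 + 22341/1183 = 75845465/4015102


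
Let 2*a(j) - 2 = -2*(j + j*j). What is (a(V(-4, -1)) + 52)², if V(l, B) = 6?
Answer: 121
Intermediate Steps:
a(j) = 1 - j - j² (a(j) = 1 + (-2*(j + j*j))/2 = 1 + (-2*(j + j²))/2 = 1 + (-2*j - 2*j²)/2 = 1 + (-j - j²) = 1 - j - j²)
(a(V(-4, -1)) + 52)² = ((1 - 1*6 - 1*6²) + 52)² = ((1 - 6 - 1*36) + 52)² = ((1 - 6 - 36) + 52)² = (-41 + 52)² = 11² = 121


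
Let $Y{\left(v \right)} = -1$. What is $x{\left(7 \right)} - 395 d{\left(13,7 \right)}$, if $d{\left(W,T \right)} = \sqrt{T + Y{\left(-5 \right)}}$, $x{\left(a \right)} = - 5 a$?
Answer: $-35 - 395 \sqrt{6} \approx -1002.5$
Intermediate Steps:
$d{\left(W,T \right)} = \sqrt{-1 + T}$ ($d{\left(W,T \right)} = \sqrt{T - 1} = \sqrt{-1 + T}$)
$x{\left(7 \right)} - 395 d{\left(13,7 \right)} = \left(-5\right) 7 - 395 \sqrt{-1 + 7} = -35 - 395 \sqrt{6}$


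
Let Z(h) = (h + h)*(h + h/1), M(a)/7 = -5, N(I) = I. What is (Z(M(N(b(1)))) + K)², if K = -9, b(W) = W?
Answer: 23921881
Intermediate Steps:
M(a) = -35 (M(a) = 7*(-5) = -35)
Z(h) = 4*h² (Z(h) = (2*h)*(h + h*1) = (2*h)*(h + h) = (2*h)*(2*h) = 4*h²)
(Z(M(N(b(1)))) + K)² = (4*(-35)² - 9)² = (4*1225 - 9)² = (4900 - 9)² = 4891² = 23921881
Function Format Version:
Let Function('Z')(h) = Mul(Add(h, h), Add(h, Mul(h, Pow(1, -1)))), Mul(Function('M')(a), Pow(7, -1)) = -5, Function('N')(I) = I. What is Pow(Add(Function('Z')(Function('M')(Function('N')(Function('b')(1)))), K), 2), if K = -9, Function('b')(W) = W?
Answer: 23921881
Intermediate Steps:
Function('M')(a) = -35 (Function('M')(a) = Mul(7, -5) = -35)
Function('Z')(h) = Mul(4, Pow(h, 2)) (Function('Z')(h) = Mul(Mul(2, h), Add(h, Mul(h, 1))) = Mul(Mul(2, h), Add(h, h)) = Mul(Mul(2, h), Mul(2, h)) = Mul(4, Pow(h, 2)))
Pow(Add(Function('Z')(Function('M')(Function('N')(Function('b')(1)))), K), 2) = Pow(Add(Mul(4, Pow(-35, 2)), -9), 2) = Pow(Add(Mul(4, 1225), -9), 2) = Pow(Add(4900, -9), 2) = Pow(4891, 2) = 23921881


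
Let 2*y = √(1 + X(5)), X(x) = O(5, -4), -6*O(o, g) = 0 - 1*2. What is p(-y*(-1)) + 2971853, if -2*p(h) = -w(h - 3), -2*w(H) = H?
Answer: 11887415/4 - √3/12 ≈ 2.9719e+6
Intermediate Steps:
w(H) = -H/2
O(o, g) = ⅓ (O(o, g) = -(0 - 1*2)/6 = -(0 - 2)/6 = -⅙*(-2) = ⅓)
X(x) = ⅓
y = √3/3 (y = √(1 + ⅓)/2 = √(4/3)/2 = (2*√3/3)/2 = √3/3 ≈ 0.57735)
p(h) = ¾ - h/4 (p(h) = -(-1)*(-(h - 3)/2)/2 = -(-1)*(-(-3 + h)/2)/2 = -(-1)*(3/2 - h/2)/2 = -(-3/2 + h/2)/2 = ¾ - h/4)
p(-y*(-1)) + 2971853 = (¾ - (-√3/3)*(-1)/4) + 2971853 = (¾ - √3/12) + 2971853 = 11887415/4 - √3/12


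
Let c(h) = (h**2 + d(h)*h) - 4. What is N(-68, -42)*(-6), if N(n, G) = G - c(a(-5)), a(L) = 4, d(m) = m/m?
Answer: 348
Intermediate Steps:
d(m) = 1
c(h) = -4 + h + h**2 (c(h) = (h**2 + 1*h) - 4 = (h**2 + h) - 4 = (h + h**2) - 4 = -4 + h + h**2)
N(n, G) = -16 + G (N(n, G) = G - (-4 + 4 + 4**2) = G - (-4 + 4 + 16) = G - 1*16 = G - 16 = -16 + G)
N(-68, -42)*(-6) = (-16 - 42)*(-6) = -58*(-6) = 348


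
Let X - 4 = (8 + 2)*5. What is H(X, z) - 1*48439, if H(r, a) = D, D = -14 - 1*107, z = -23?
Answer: -48560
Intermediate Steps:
X = 54 (X = 4 + (8 + 2)*5 = 4 + 10*5 = 4 + 50 = 54)
D = -121 (D = -14 - 107 = -121)
H(r, a) = -121
H(X, z) - 1*48439 = -121 - 1*48439 = -121 - 48439 = -48560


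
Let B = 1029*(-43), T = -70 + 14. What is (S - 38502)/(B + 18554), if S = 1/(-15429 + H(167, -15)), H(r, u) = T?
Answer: 596203471/397856105 ≈ 1.4985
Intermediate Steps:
T = -56
H(r, u) = -56
S = -1/15485 (S = 1/(-15429 - 56) = 1/(-15485) = -1/15485 ≈ -6.4579e-5)
B = -44247
(S - 38502)/(B + 18554) = (-1/15485 - 38502)/(-44247 + 18554) = -596203471/15485/(-25693) = -596203471/15485*(-1/25693) = 596203471/397856105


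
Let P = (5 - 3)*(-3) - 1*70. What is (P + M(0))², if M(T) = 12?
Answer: 4096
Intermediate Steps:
P = -76 (P = 2*(-3) - 70 = -6 - 70 = -76)
(P + M(0))² = (-76 + 12)² = (-64)² = 4096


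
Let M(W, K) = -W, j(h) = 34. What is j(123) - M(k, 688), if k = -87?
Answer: -53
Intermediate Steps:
j(123) - M(k, 688) = 34 - (-1)*(-87) = 34 - 1*87 = 34 - 87 = -53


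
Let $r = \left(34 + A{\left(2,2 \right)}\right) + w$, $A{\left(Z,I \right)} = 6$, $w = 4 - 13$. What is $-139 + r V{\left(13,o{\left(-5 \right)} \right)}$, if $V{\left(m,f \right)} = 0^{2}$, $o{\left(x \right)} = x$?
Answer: $-139$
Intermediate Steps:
$w = -9$
$r = 31$ ($r = \left(34 + 6\right) - 9 = 40 - 9 = 31$)
$V{\left(m,f \right)} = 0$
$-139 + r V{\left(13,o{\left(-5 \right)} \right)} = -139 + 31 \cdot 0 = -139 + 0 = -139$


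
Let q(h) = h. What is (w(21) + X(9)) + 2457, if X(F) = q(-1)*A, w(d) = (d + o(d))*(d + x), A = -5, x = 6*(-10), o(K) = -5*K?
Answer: 5738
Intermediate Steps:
x = -60
w(d) = -4*d*(-60 + d) (w(d) = (d - 5*d)*(d - 60) = (-4*d)*(-60 + d) = -4*d*(-60 + d))
X(F) = 5 (X(F) = -1*(-5) = 5)
(w(21) + X(9)) + 2457 = (4*21*(60 - 1*21) + 5) + 2457 = (4*21*(60 - 21) + 5) + 2457 = (4*21*39 + 5) + 2457 = (3276 + 5) + 2457 = 3281 + 2457 = 5738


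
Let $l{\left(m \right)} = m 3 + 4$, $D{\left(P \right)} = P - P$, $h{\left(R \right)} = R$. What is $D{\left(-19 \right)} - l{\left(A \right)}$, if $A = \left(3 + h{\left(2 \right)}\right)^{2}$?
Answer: $-79$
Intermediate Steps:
$D{\left(P \right)} = 0$
$A = 25$ ($A = \left(3 + 2\right)^{2} = 5^{2} = 25$)
$l{\left(m \right)} = 4 + 3 m$ ($l{\left(m \right)} = 3 m + 4 = 4 + 3 m$)
$D{\left(-19 \right)} - l{\left(A \right)} = 0 - \left(4 + 3 \cdot 25\right) = 0 - \left(4 + 75\right) = 0 - 79 = -79$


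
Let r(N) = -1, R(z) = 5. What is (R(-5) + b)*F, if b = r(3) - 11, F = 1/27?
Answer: -7/27 ≈ -0.25926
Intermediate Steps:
F = 1/27 ≈ 0.037037
b = -12 (b = -1 - 11 = -12)
(R(-5) + b)*F = (5 - 12)*(1/27) = -7*1/27 = -7/27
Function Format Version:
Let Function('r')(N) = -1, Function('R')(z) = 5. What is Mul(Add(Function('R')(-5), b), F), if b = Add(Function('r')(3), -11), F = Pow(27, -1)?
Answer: Rational(-7, 27) ≈ -0.25926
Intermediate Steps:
F = Rational(1, 27) ≈ 0.037037
b = -12 (b = Add(-1, -11) = -12)
Mul(Add(Function('R')(-5), b), F) = Mul(Add(5, -12), Rational(1, 27)) = Mul(-7, Rational(1, 27)) = Rational(-7, 27)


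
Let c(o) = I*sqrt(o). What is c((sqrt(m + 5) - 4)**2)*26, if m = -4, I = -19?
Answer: -1482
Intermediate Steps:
c(o) = -19*sqrt(o)
c((sqrt(m + 5) - 4)**2)*26 = -(76 - 19*sqrt(-4 + 5))*26 = -19*sqrt((sqrt(1) - 4)**2)*26 = -19*sqrt((1 - 4)**2)*26 = -19*sqrt((-3)**2)*26 = -19*sqrt(9)*26 = -19*3*26 = -57*26 = -1482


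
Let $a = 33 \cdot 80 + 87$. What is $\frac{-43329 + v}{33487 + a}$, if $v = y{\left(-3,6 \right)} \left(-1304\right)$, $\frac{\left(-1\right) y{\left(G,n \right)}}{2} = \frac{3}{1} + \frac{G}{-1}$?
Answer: $- \frac{27681}{36214} \approx -0.76437$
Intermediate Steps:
$a = 2727$ ($a = 2640 + 87 = 2727$)
$y{\left(G,n \right)} = -6 + 2 G$ ($y{\left(G,n \right)} = - 2 \left(\frac{3}{1} + \frac{G}{-1}\right) = - 2 \left(3 \cdot 1 + G \left(-1\right)\right) = - 2 \left(3 - G\right) = -6 + 2 G$)
$v = 15648$ ($v = \left(-6 + 2 \left(-3\right)\right) \left(-1304\right) = \left(-6 - 6\right) \left(-1304\right) = \left(-12\right) \left(-1304\right) = 15648$)
$\frac{-43329 + v}{33487 + a} = \frac{-43329 + 15648}{33487 + 2727} = - \frac{27681}{36214}$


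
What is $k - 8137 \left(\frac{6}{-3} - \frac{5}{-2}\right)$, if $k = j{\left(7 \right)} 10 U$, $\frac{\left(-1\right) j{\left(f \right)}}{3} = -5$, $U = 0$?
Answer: $- \frac{8137}{2} \approx -4068.5$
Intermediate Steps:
$j{\left(f \right)} = 15$ ($j{\left(f \right)} = \left(-3\right) \left(-5\right) = 15$)
$k = 0$ ($k = 15 \cdot 10 \cdot 0 = 150 \cdot 0 = 0$)
$k - 8137 \left(\frac{6}{-3} - \frac{5}{-2}\right) = 0 - 8137 \left(\frac{6}{-3} - \frac{5}{-2}\right) = 0 - 8137 \left(6 \left(- \frac{1}{3}\right) - - \frac{5}{2}\right) = 0 - 8137 \left(-2 + \frac{5}{2}\right) = 0 - 8137 \cdot \frac{1}{2} = 0 - \frac{8137}{2} = - \frac{8137}{2}$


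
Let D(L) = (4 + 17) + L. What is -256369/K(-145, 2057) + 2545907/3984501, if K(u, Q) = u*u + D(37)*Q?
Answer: -221410953884/186383003277 ≈ -1.1879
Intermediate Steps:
D(L) = 21 + L
K(u, Q) = u² + 58*Q (K(u, Q) = u*u + (21 + 37)*Q = u² + 58*Q)
-256369/K(-145, 2057) + 2545907/3984501 = -256369/((-145)² + 58*2057) + 2545907/3984501 = -256369/(21025 + 119306) + 2545907*(1/3984501) = -256369/140331 + 2545907/3984501 = -221410953884/186383003277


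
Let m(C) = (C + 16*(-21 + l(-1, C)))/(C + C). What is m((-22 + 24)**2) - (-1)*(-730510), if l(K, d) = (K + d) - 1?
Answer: -1461095/2 ≈ -7.3055e+5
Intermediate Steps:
l(K, d) = -1 + K + d
m(C) = (-368 + 17*C)/(2*C) (m(C) = (C + 16*(-21 + (-1 - 1 + C)))/(C + C) = (C + 16*(-21 + (-2 + C)))/((2*C)) = (C + 16*(-23 + C))*(1/(2*C)) = (C + (-368 + 16*C))*(1/(2*C)) = (-368 + 17*C)*(1/(2*C)) = (-368 + 17*C)/(2*C))
m((-22 + 24)**2) - (-1)*(-730510) = (17/2 - 184/(-22 + 24)**2) - (-1)*(-730510) = (17/2 - 184/(2**2)) - 1*730510 = (17/2 - 184/4) - 730510 = (17/2 - 184*1/4) - 730510 = (17/2 - 46) - 730510 = -75/2 - 730510 = -1461095/2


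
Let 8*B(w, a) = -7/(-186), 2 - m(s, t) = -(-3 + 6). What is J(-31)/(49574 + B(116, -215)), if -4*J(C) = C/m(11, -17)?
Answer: 11532/368830595 ≈ 3.1266e-5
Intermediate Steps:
m(s, t) = 5 (m(s, t) = 2 - (-1)*(-3 + 6) = 2 - (-1)*3 = 2 - 1*(-3) = 2 + 3 = 5)
B(w, a) = 7/1488 (B(w, a) = (-7/(-186))/8 = (-7*(-1/186))/8 = (⅛)*(7/186) = 7/1488)
J(C) = -C/20 (J(C) = -C/(4*5) = -C/20)
J(-31)/(49574 + B(116, -215)) = (-1/20*(-31))/(49574 + 7/1488) = 31/(20*(73766119/1488)) = (31/20)*(1488/73766119) = 11532/368830595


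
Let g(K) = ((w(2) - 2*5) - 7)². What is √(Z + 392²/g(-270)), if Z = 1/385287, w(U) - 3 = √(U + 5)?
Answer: √(1/385287 + 153664/(14 - √7)²) ≈ 34.525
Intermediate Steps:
w(U) = 3 + √(5 + U) (w(U) = 3 + √(U + 5) = 3 + √(5 + U))
Z = 1/385287 ≈ 2.5955e-6
g(K) = (-14 + √7)² (g(K) = (((3 + √(5 + 2)) - 2*5) - 7)² = (((3 + √7) - 10) - 7)² = ((-7 + √7) - 7)² = (-14 + √7)²)
√(Z + 392²/g(-270)) = √(1/385287 + 392²/((14 - √7)²)) = √(1/385287 + 153664/(14 - √7)²)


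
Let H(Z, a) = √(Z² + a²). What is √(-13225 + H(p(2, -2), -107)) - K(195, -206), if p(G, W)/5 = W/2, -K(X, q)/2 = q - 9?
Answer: -430 + I*√(13225 - √11474) ≈ -430.0 + 114.53*I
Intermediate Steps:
K(X, q) = 18 - 2*q (K(X, q) = -2*(q - 9) = -2*(-9 + q) = 18 - 2*q)
p(G, W) = 5*W/2 (p(G, W) = 5*(W/2) = 5*W/2)
√(-13225 + H(p(2, -2), -107)) - K(195, -206) = √(-13225 + √(((5/2)*(-2))² + (-107)²)) - (18 - 2*(-206)) = √(-13225 + √((-5)² + 11449)) - (18 + 412) = √(-13225 + √(25 + 11449)) - 1*430 = √(-13225 + √11474) - 430 = -430 + √(-13225 + √11474)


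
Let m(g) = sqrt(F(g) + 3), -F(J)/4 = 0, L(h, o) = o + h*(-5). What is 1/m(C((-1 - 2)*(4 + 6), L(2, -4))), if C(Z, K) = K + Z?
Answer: sqrt(3)/3 ≈ 0.57735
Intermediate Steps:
L(h, o) = o - 5*h
F(J) = 0 (F(J) = -4*0 = 0)
m(g) = sqrt(3) (m(g) = sqrt(0 + 3) = sqrt(3))
1/m(C((-1 - 2)*(4 + 6), L(2, -4))) = 1/(sqrt(3)) = sqrt(3)/3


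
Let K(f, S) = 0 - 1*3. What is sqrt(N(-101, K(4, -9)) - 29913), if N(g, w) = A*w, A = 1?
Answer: 6*I*sqrt(831) ≈ 172.96*I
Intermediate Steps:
K(f, S) = -3 (K(f, S) = 0 - 3 = -3)
N(g, w) = w (N(g, w) = 1*w = w)
sqrt(N(-101, K(4, -9)) - 29913) = sqrt(-3 - 29913) = sqrt(-29916) = 6*I*sqrt(831)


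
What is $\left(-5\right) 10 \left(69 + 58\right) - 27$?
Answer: $-6377$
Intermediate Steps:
$\left(-5\right) 10 \left(69 + 58\right) - 27 = \left(-50\right) 127 - 27 = -6350 - 27 = -6377$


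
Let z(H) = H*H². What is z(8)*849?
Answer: 434688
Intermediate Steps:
z(H) = H³
z(8)*849 = 8³*849 = 512*849 = 434688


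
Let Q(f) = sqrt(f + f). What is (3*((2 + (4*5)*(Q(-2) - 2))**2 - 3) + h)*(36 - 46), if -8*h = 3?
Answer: 19095/4 + 91200*I ≈ 4773.8 + 91200.0*I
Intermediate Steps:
h = -3/8 (h = -1/8*3 = -3/8 ≈ -0.37500)
Q(f) = sqrt(2)*sqrt(f) (Q(f) = sqrt(2*f) = sqrt(2)*sqrt(f))
(3*((2 + (4*5)*(Q(-2) - 2))**2 - 3) + h)*(36 - 46) = (3*((2 + (4*5)*(sqrt(2)*sqrt(-2) - 2))**2 - 3) - 3/8)*(36 - 46) = (3*((2 + 20*(sqrt(2)*(I*sqrt(2)) - 2))**2 - 3) - 3/8)*(-10) = (3*((2 + 20*(2*I - 2))**2 - 3) - 3/8)*(-10) = (3*((2 + 20*(-2 + 2*I))**2 - 3) - 3/8)*(-10) = (3*((2 + (-40 + 40*I))**2 - 3) - 3/8)*(-10) = (3*((-38 + 40*I)**2 - 3) - 3/8)*(-10) = (3*(-3 + (-38 + 40*I)**2) - 3/8)*(-10) = ((-9 + 3*(-38 + 40*I)**2) - 3/8)*(-10) = (-75/8 + 3*(-38 + 40*I)**2)*(-10) = 375/4 - 30*(-38 + 40*I)**2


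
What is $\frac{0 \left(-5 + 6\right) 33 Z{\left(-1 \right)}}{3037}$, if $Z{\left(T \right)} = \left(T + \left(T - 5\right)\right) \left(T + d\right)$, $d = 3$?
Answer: $0$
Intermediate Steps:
$Z{\left(T \right)} = \left(-5 + 2 T\right) \left(3 + T\right)$ ($Z{\left(T \right)} = \left(T + \left(T - 5\right)\right) \left(T + 3\right) = \left(T + \left(-5 + T\right)\right) \left(3 + T\right) = \left(-5 + 2 T\right) \left(3 + T\right)$)
$\frac{0 \left(-5 + 6\right) 33 Z{\left(-1 \right)}}{3037} = \frac{0 \left(-5 + 6\right) 33 \left(-15 - 1 + 2 \left(-1\right)^{2}\right)}{3037} = 0 \cdot 1 \cdot 33 \left(-15 - 1 + 2 \cdot 1\right) \frac{1}{3037} = 0 \cdot 33 \left(-15 - 1 + 2\right) \frac{1}{3037} = 0 \left(-14\right) \frac{1}{3037} = 0 \cdot \frac{1}{3037} = 0$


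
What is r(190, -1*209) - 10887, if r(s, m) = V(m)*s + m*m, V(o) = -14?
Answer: 30134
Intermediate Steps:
r(s, m) = m² - 14*s (r(s, m) = -14*s + m*m = -14*s + m² = m² - 14*s)
r(190, -1*209) - 10887 = ((-1*209)² - 14*190) - 10887 = ((-209)² - 2660) - 10887 = (43681 - 2660) - 10887 = 41021 - 10887 = 30134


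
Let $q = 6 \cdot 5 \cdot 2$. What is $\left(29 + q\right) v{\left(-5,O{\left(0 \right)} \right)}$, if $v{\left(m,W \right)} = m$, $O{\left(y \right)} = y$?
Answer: $-445$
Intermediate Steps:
$q = 60$ ($q = 30 \cdot 2 = 60$)
$\left(29 + q\right) v{\left(-5,O{\left(0 \right)} \right)} = \left(29 + 60\right) \left(-5\right) = 89 \left(-5\right) = -445$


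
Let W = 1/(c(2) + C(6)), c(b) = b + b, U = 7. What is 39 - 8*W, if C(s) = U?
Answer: 421/11 ≈ 38.273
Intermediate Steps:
C(s) = 7
c(b) = 2*b
W = 1/11 (W = 1/(2*2 + 7) = 1/(4 + 7) = 1/11 ≈ 0.090909)
39 - 8*W = 39 - 8*1/11 = 39 - 8/11 = 421/11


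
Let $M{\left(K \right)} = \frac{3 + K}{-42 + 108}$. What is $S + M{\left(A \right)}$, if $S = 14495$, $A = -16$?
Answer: $\frac{956657}{66} \approx 14495.0$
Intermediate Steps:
$M{\left(K \right)} = \frac{1}{22} + \frac{K}{66}$ ($M{\left(K \right)} = \frac{3 + K}{66} = \left(3 + K\right) \frac{1}{66} = \frac{1}{22} + \frac{K}{66}$)
$S + M{\left(A \right)} = 14495 + \left(\frac{1}{22} + \frac{1}{66} \left(-16\right)\right) = 14495 + \left(\frac{1}{22} - \frac{8}{33}\right) = 14495 - \frac{13}{66} = \frac{956657}{66}$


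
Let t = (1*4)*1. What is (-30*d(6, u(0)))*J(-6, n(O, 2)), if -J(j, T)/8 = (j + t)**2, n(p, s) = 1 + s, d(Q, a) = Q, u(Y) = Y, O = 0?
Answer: 5760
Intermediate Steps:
t = 4 (t = 4*1 = 4)
J(j, T) = -8*(4 + j)**2 (J(j, T) = -8*(j + 4)**2 = -8*(4 + j)**2)
(-30*d(6, u(0)))*J(-6, n(O, 2)) = (-30*6)*(-8*(4 - 6)**2) = -(-1440)*(-2)**2 = -(-1440)*4 = -180*(-32) = 5760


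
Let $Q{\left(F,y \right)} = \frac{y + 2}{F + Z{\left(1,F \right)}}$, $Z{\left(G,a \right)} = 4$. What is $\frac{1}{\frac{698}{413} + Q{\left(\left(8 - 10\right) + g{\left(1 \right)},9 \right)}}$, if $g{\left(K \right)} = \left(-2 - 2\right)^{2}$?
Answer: $\frac{7434}{17107} \approx 0.43456$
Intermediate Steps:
$g{\left(K \right)} = 16$ ($g{\left(K \right)} = \left(-4\right)^{2} = 16$)
$Q{\left(F,y \right)} = \frac{2 + y}{4 + F}$ ($Q{\left(F,y \right)} = \frac{y + 2}{F + 4} = \frac{2 + y}{4 + F}$)
$\frac{1}{\frac{698}{413} + Q{\left(\left(8 - 10\right) + g{\left(1 \right)},9 \right)}} = \frac{1}{\frac{698}{413} + \frac{2 + 9}{4 + \left(\left(8 - 10\right) + 16\right)}} = \frac{1}{698 \cdot \frac{1}{413} + \frac{1}{4 + \left(-2 + 16\right)} 11} = \frac{1}{\frac{698}{413} + \frac{1}{4 + 14} \cdot 11} = \frac{1}{\frac{698}{413} + \frac{1}{18} \cdot 11} = \frac{1}{\frac{698}{413} + \frac{11}{18}} = \frac{1}{\frac{17107}{7434}} = \frac{7434}{17107}$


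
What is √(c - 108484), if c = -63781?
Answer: I*√172265 ≈ 415.05*I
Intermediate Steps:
√(c - 108484) = √(-63781 - 108484) = √(-172265) = I*√172265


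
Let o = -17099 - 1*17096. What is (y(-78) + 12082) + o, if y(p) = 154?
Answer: -21959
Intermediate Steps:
o = -34195 (o = -17099 - 17096 = -34195)
(y(-78) + 12082) + o = (154 + 12082) - 34195 = 12236 - 34195 = -21959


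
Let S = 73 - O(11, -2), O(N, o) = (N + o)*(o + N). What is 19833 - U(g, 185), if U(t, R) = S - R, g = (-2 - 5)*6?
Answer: 20026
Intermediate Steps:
O(N, o) = (N + o)**2 (O(N, o) = (N + o)*(N + o) = (N + o)**2)
g = -42 (g = -7*6 = -42)
S = -8 (S = 73 - (11 - 2)**2 = 73 - 1*9**2 = 73 - 1*81 = 73 - 81 = -8)
U(t, R) = -8 - R
19833 - U(g, 185) = 19833 - (-8 - 1*185) = 19833 - (-8 - 185) = 19833 - 1*(-193) = 19833 + 193 = 20026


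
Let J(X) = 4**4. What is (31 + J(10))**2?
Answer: 82369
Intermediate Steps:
J(X) = 256
(31 + J(10))**2 = (31 + 256)**2 = 287**2 = 82369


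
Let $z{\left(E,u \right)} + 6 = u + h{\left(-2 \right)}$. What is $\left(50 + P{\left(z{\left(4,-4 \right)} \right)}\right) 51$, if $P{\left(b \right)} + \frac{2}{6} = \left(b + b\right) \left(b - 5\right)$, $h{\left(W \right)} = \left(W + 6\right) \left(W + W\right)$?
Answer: $84745$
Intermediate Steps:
$h{\left(W \right)} = 2 W \left(6 + W\right)$ ($h{\left(W \right)} = \left(6 + W\right) 2 W = 2 W \left(6 + W\right)$)
$z{\left(E,u \right)} = -22 + u$ ($z{\left(E,u \right)} = -6 + \left(u + 2 \left(-2\right) \left(6 - 2\right)\right) = -6 + \left(u + 2 \left(-2\right) 4\right) = -6 + \left(u - 16\right) = -6 + \left(-16 + u\right) = -22 + u$)
$P{\left(b \right)} = - \frac{1}{3} + 2 b \left(-5 + b\right)$ ($P{\left(b \right)} = - \frac{1}{3} + \left(b + b\right) \left(b - 5\right) = - \frac{1}{3} + 2 b \left(-5 + b\right)$)
$\left(50 + P{\left(z{\left(4,-4 \right)} \right)}\right) 51 = \left(50 - \left(\frac{1}{3} - 2 \left(-22 - 4\right)^{2} + 10 \left(-22 - 4\right)\right)\right) 51 = \left(50 - \left(- \frac{779}{3} - 1352\right)\right) 51 = \left(50 + \left(- \frac{1}{3} + 260 + 2 \cdot 676\right)\right) 51 = \left(50 + \left(- \frac{1}{3} + 260 + 1352\right)\right) 51 = \left(50 + \frac{4835}{3}\right) 51 = \frac{4985}{3} \cdot 51 = 84745$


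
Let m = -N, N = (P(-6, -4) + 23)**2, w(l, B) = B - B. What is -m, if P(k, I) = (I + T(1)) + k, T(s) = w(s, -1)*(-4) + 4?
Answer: 289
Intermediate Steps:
w(l, B) = 0
T(s) = 4 (T(s) = 0*(-4) + 4 = 0 + 4 = 4)
P(k, I) = 4 + I + k (P(k, I) = (I + 4) + k = (4 + I) + k = 4 + I + k)
N = 289 (N = ((4 - 4 - 6) + 23)**2 = (-6 + 23)**2 = 17**2 = 289)
m = -289 (m = -1*289 = -289)
-m = -1*(-289) = 289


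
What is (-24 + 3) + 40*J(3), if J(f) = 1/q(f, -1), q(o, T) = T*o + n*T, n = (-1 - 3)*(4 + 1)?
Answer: -317/17 ≈ -18.647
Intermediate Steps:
n = -20 (n = -4*5 = -20)
q(o, T) = -20*T + T*o (q(o, T) = T*o - 20*T = -20*T + T*o)
J(f) = 1/(20 - f) (J(f) = 1/(-(-20 + f)) = 1/(20 - f))
(-24 + 3) + 40*J(3) = (-24 + 3) + 40*(-1/(-20 + 3)) = -21 + 40*(-1/(-17)) = -21 + 40*(-1*(-1/17)) = -21 + 40*(1/17) = -21 + 40/17 = -317/17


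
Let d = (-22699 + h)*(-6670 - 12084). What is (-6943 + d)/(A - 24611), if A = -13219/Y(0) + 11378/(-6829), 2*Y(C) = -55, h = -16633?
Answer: -277048406479075/9063849233 ≈ -30566.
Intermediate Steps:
Y(C) = -55/2 (Y(C) = (½)*(-55) = -55/2)
d = 737632328 (d = (-22699 - 16633)*(-6670 - 12084) = -39332*(-18754) = 737632328)
A = 179919312/375595 (A = -13219/(-55/2) + 11378/(-6829) = -13219*(-2/55) + 11378*(-1/6829) = 26438/55 - 11378/6829 = 179919312/375595 ≈ 479.02)
(-6943 + d)/(A - 24611) = (-6943 + 737632328)/(179919312/375595 - 24611) = 737625385/(-9063849233/375595) = 737625385*(-375595/9063849233) = -277048406479075/9063849233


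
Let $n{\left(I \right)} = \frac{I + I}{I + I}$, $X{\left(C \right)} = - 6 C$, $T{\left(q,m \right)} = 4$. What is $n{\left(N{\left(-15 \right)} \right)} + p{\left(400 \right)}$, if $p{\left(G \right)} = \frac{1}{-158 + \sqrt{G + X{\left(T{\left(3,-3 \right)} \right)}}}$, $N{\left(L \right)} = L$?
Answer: $\frac{12215}{12294} - \frac{\sqrt{94}}{12294} \approx 0.99279$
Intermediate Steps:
$n{\left(I \right)} = 1$ ($n{\left(I \right)} = \frac{2 I}{2 I} = 2 I \frac{1}{2 I} = 1$)
$p{\left(G \right)} = \frac{1}{-158 + \sqrt{-24 + G}}$ ($p{\left(G \right)} = \frac{1}{-158 + \sqrt{G - 24}} = \frac{1}{-158 + \sqrt{-24 + G}}$)
$n{\left(N{\left(-15 \right)} \right)} + p{\left(400 \right)} = 1 + \frac{1}{-158 + \sqrt{-24 + 400}} = 1 + \frac{1}{-158 + \sqrt{376}} = 1 + \frac{1}{-158 + 2 \sqrt{94}}$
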